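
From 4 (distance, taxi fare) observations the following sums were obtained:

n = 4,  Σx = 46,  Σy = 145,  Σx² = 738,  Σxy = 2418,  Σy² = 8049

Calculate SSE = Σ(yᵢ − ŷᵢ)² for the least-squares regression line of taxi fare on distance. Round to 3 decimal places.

Sxx = Σx² − (Σx)²/n = 738 − 529 = 209
Sxy = Σxy − (Σx)(Σy)/n = 2418 − 1667.5 = 750.5
Syy = Σy² − (Σy)²/n = 8049 − 5256.25 = 2792.75
b = Sxy/Sxx = 750.5/209 = 3.590909
SSE = Syy − b·Sxy = 2792.75 − 3.590909·750.5 = 97.772727

97.773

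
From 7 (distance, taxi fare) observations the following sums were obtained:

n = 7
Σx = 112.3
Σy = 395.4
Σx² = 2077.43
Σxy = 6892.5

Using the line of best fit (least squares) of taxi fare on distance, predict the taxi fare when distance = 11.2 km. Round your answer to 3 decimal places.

46.844

Sxx = Σx² − (Σx)²/n = 2077.43 − 1801.612857 = 275.817143
Sxy = Σxy − (Σx)(Σy)/n = 6892.5 − 6343.345714 = 549.154286
b = Sxy/Sxx = 549.154286/275.817143 = 1.991009
a = ȳ − b·x̄ = 56.485714 − 1.991009·16.042857 = 24.544249
ŷ(11.2) = a + b·11.2 = 24.544249 + 1.991009·11.2 = 46.843544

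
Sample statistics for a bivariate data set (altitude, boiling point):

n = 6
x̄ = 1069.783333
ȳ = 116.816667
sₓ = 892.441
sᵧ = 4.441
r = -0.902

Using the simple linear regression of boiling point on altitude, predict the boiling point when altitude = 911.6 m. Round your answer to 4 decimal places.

b = r · sᵧ/sₓ = -0.902 · 4.441/892.441 = -0.004489
a = ȳ − b·x̄ = 116.816667 − (-0.004489)·1069.783333 = 121.618462
ŷ(911.6) = a + b·911.6 = 121.618462 + (-0.004489)·911.6 = 117.526684

117.5267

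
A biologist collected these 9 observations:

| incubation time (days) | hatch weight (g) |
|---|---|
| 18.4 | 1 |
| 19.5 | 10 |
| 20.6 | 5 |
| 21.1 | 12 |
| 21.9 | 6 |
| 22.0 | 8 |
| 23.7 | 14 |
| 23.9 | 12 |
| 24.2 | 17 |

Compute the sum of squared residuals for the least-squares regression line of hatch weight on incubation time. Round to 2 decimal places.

n = 9, Σx = 195.3, Σy = 85, Σxy = 1907, Σx² = 4270.53, Σy² = 999
Sxx = Σx² − (Σx)²/n = 4270.53 − 4238.01 = 32.52
Sxy = Σxy − (Σx)(Σy)/n = 1907 − 1844.5 = 62.5
Syy = Σy² − (Σy)²/n = 999 − 802.777778 = 196.222222
b = Sxy/Sxx = 62.5/32.52 = 1.921894
SSE = Syy − b·Sxy = 196.222222 − 1.921894·62.5 = 76.103834

76.10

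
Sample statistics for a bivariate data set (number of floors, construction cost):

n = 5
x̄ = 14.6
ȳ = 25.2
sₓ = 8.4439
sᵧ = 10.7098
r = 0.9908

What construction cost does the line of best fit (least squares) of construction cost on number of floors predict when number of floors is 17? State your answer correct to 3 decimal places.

b = r · sᵧ/sₓ = 0.9908 · 10.7098/8.4439 = 1.256679
a = ȳ − b·x̄ = 25.2 − 1.256679·14.6 = 6.852490
ŷ(17) = a + b·17 = 6.852490 + 1.256679·17 = 28.216029

28.216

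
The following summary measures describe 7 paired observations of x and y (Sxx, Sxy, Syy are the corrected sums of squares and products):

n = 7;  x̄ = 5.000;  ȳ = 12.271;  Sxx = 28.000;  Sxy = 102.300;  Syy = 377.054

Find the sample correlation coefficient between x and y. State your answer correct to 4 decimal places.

r = Sxy/√(Sxx·Syy) = 102.3/√(10557.512) = 102.3/102.749754 = 0.995623

0.9956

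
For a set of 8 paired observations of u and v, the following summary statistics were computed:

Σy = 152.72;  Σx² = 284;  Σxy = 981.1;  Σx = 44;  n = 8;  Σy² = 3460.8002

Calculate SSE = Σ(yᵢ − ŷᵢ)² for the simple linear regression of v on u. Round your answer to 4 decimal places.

71.0778

Sxx = Σx² − (Σx)²/n = 284 − 242 = 42
Sxy = Σxy − (Σx)(Σy)/n = 981.1 − 839.96 = 141.14
Syy = Σy² − (Σy)²/n = 3460.8002 − 2915.4248 = 545.3754
b = Sxy/Sxx = 141.14/42 = 3.360476
SSE = Syy − b·Sxy = 545.3754 − 3.360476·141.14 = 71.077790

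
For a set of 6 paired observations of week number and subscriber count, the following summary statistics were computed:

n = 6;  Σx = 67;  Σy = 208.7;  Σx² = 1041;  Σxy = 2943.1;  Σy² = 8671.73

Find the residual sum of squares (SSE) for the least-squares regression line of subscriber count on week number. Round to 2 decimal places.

130.83

Sxx = Σx² − (Σx)²/n = 1041 − 748.166667 = 292.833333
Sxy = Σxy − (Σx)(Σy)/n = 2943.1 − 2330.483333 = 612.616667
Syy = Σy² − (Σy)²/n = 8671.73 − 7259.281667 = 1412.448333
b = Sxy/Sxx = 612.616667/292.833333 = 2.092032
SSE = Syy − b·Sxy = 1412.448333 − 2.092032·612.616667 = 130.834741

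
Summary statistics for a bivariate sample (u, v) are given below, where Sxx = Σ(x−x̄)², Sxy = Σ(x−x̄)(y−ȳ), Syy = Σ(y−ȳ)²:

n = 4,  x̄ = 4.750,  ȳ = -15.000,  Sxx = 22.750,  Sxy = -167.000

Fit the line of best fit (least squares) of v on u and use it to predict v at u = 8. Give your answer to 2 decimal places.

-38.86

b = Sxy/Sxx = -167/22.75 = -7.340659
a = ȳ − b·x̄ = -15 − (-7.340659)·4.75 = 19.868132
ŷ(8) = a + b·8 = 19.868132 + (-7.340659)·8 = -38.857143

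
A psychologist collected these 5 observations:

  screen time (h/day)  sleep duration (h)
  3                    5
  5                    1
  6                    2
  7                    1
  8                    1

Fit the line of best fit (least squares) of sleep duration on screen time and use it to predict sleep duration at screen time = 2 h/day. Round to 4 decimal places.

n = 5, Σx = 29, Σy = 10, Σxy = 47, Σx² = 183
Sxx = Σx² − (Σx)²/n = 183 − 168.2 = 14.8
Sxy = Σxy − (Σx)(Σy)/n = 47 − 58 = -11
b = Sxy/Sxx = -11/14.8 = -0.743243
a = ȳ − b·x̄ = 2 − (-0.743243)·5.8 = 6.310811
ŷ(2) = a + b·2 = 6.310811 + (-0.743243)·2 = 4.824324

4.8243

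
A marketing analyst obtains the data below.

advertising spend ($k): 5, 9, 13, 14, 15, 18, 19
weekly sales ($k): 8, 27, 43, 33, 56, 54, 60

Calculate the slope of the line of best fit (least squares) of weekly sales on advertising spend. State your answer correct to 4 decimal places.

n = 7, Σx = 93, Σy = 281, Σxy = 4256, Σx² = 1381
Sxx = Σx² − (Σx)²/n = 1381 − 1235.571429 = 145.428571
Sxy = Σxy − (Σx)(Σy)/n = 4256 − 3733.285714 = 522.714286
b = Sxy/Sxx = 522.714286/145.428571 = 3.594303

3.5943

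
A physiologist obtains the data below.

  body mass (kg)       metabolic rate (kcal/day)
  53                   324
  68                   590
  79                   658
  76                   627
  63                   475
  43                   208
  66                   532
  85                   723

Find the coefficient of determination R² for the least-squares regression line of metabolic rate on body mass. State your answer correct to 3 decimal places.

n = 8, Σx = 533, Σy = 4137, Σxy = 292362, Σx² = 36849, Σy² = 2353811
Sxx = Σx² − (Σx)²/n = 36849 − 35511.125 = 1337.875
Sxy = Σxy − (Σx)(Σy)/n = 292362 − 275627.625 = 16734.375
Syy = Σy² − (Σy)²/n = 2353811 − 2139346.125 = 214464.875
R² = Sxy²/(Sxx·Syy) = (16734.375)²/(1337.875·214464.875) = 0.975994

0.976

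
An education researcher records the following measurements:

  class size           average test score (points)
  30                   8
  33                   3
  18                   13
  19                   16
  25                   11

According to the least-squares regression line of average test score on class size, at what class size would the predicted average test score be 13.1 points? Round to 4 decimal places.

n = 5, Σx = 125, Σy = 51, Σxy = 1152, Σx² = 3299
Sxx = Σx² − (Σx)²/n = 3299 − 3125 = 174
Sxy = Σxy − (Σx)(Σy)/n = 1152 − 1275 = -123
b = Sxy/Sxx = -123/174 = -0.706897
a = ȳ − b·x̄ = 10.2 − (-0.706897)·25 = 27.872414
Set a + b·x = 13.1: x = (13.1 − 27.872414) / (-0.706897) = 20.897561

20.8976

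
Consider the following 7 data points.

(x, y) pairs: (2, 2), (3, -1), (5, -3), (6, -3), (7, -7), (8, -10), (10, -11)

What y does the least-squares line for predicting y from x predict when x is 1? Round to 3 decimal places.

n = 7, Σx = 41, Σy = -33, Σxy = -271, Σx² = 287
Sxx = Σx² − (Σx)²/n = 287 − 240.142857 = 46.857143
Sxy = Σxy − (Σx)(Σy)/n = -271 − (-193.285714) = -77.714286
b = Sxy/Sxx = -77.714286/46.857143 = -1.658537
a = ȳ − b·x̄ = -4.714286 − (-1.658537)·5.857143 = 5
ŷ(1) = a + b·1 = 5 + (-1.658537)·1 = 3.341463

3.341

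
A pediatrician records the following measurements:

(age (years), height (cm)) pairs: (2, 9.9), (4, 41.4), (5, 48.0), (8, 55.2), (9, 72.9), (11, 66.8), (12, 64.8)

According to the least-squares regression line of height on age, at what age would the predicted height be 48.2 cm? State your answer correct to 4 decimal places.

6.6727

n = 7, Σx = 51, Σy = 359, Σxy = 3035.5, Σx² = 455
Sxx = Σx² − (Σx)²/n = 455 − 371.571429 = 83.428571
Sxy = Σxy − (Σx)(Σy)/n = 3035.5 − 2615.571429 = 419.928571
b = Sxy/Sxx = 419.928571/83.428571 = 5.033390
a = ȳ − b·x̄ = 51.285714 − 5.033390·7.285714 = 14.613870
Set a + b·x = 48.2: x = (48.2 − 14.613870) / 5.033390 = 6.672665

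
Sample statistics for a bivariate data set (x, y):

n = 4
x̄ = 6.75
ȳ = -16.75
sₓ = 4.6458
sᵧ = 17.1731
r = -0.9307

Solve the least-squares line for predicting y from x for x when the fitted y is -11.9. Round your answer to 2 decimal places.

5.34

b = r · sᵧ/sₓ = -0.9307 · 17.1731/4.6458 = -3.440313
a = ȳ − b·x̄ = -16.75 − (-3.440313)·6.75 = 6.472110
Set a + b·x = -11.9: x = (-11.9 − 6.472110) / (-3.440313) = 5.340244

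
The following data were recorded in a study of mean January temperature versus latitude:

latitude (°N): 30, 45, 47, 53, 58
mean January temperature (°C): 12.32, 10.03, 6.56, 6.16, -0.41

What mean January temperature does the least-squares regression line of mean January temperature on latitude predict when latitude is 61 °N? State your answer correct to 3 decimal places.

n = 5, Σx = 233, Σy = 34.66, Σxy = 1431.97, Σx² = 11307
Sxx = Σx² − (Σx)²/n = 11307 − 10857.8 = 449.2
Sxy = Σxy − (Σx)(Σy)/n = 1431.97 − 1615.156 = -183.186
b = Sxy/Sxx = -183.186/449.2 = -0.407805
a = ȳ − b·x̄ = 6.932 − (-0.407805)·46.6 = 25.935712
ŷ(61) = a + b·61 = 25.935712 + (-0.407805)·61 = 1.059608

1.060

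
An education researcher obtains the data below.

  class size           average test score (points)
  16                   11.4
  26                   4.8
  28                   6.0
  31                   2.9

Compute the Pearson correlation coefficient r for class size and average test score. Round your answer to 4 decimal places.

n = 4, Σx = 101, Σy = 25.1, Σxy = 565.1, Σx² = 2677, Σy² = 197.41
Sxx = Σx² − (Σx)²/n = 2677 − 2550.25 = 126.75
Sxy = Σxy − (Σx)(Σy)/n = 565.1 − 633.775 = -68.675
Syy = Σy² − (Σy)²/n = 197.41 − 157.5025 = 39.9075
r = Sxy/√(Sxx·Syy) = -68.675/√(5058.275625) = -68.675/71.121555 = -0.965600

-0.9656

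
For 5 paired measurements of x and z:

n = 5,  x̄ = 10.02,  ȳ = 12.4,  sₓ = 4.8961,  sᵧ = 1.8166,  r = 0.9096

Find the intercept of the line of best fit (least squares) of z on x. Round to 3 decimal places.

b = r · sᵧ/sₓ = 0.9096 · 1.8166/4.8961 = 0.337489
a = ȳ − b·x̄ = 12.4 − 0.337489·10.02 = 9.018361

9.018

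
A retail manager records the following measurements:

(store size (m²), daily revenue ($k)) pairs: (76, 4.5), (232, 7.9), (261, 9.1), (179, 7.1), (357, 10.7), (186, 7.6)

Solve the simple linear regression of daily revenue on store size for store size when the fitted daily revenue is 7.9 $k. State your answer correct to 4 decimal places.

n = 6, Σx = 1291, Σy = 46.9, Σxy = 11054.3, Σx² = 321807
Sxx = Σx² − (Σx)²/n = 321807 − 277780.166667 = 44026.833333
Sxy = Σxy − (Σx)(Σy)/n = 11054.3 − 10091.316667 = 962.983333
b = Sxy/Sxx = 962.983333/44026.833333 = 0.021873
a = ȳ − b·x̄ = 7.816667 − 0.021873·215.166667 = 3.110402
Set a + b·x = 7.9: x = (7.9 − 3.110402) / 0.021873 = 218.976600

218.9766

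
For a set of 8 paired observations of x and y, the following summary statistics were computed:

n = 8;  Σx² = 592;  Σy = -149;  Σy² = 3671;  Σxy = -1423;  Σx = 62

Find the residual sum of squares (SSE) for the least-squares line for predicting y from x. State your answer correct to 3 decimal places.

Sxx = Σx² − (Σx)²/n = 592 − 480.5 = 111.5
Sxy = Σxy − (Σx)(Σy)/n = -1423 − (-1154.75) = -268.25
Syy = Σy² − (Σy)²/n = 3671 − 2775.125 = 895.875
b = Sxy/Sxx = -268.25/111.5 = -2.405830
SSE = Syy − b·Sxy = 895.875 − (-2.405830)·(-268.25) = 250.511211

250.511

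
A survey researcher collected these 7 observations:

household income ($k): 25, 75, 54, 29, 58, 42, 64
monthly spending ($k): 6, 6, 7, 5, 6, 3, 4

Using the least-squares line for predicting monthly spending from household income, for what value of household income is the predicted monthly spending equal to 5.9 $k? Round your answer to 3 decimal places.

115.691

n = 7, Σx = 347, Σy = 37, Σxy = 1853, Σx² = 19231
Sxx = Σx² − (Σx)²/n = 19231 − 17201.285714 = 2029.714286
Sxy = Σxy − (Σx)(Σy)/n = 1853 − 1834.142857 = 18.857143
b = Sxy/Sxx = 18.857143/2029.714286 = 0.009291
a = ȳ − b·x̄ = 5.285714 − 0.009291·49.571429 = 4.825169
Set a + b·x = 5.9: x = (5.9 − 4.825169) / 0.009291 = 115.690909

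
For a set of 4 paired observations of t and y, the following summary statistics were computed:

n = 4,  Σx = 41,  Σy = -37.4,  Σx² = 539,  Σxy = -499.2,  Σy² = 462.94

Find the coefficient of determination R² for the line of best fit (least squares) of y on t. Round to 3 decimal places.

Sxx = Σx² − (Σx)²/n = 539 − 420.25 = 118.75
Sxy = Σxy − (Σx)(Σy)/n = -499.2 − (-383.35) = -115.85
Syy = Σy² − (Σy)²/n = 462.94 − 349.69 = 113.25
R² = Sxy²/(Sxx·Syy) = (-115.85)²/(118.75·113.25) = 0.997976

0.998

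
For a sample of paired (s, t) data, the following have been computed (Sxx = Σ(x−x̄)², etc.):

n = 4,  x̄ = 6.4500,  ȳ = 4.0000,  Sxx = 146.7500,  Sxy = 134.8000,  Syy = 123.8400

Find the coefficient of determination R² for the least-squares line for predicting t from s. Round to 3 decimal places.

R² = Sxy²/(Sxx·Syy) = (134.8)²/(146.75·123.84) = 0.999864

1.000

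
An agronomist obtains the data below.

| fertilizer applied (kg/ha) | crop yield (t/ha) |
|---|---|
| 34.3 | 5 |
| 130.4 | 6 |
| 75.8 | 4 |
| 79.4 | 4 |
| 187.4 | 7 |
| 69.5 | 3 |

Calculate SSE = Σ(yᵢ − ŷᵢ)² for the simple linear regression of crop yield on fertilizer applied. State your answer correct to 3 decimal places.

n = 6, Σx = 576.8, Σy = 29, Σxy = 3095, Σx² = 70179.66, Σy² = 151
Sxx = Σx² − (Σx)²/n = 70179.66 − 55449.706667 = 14729.953333
Sxy = Σxy − (Σx)(Σy)/n = 3095 − 2787.866667 = 307.133333
Syy = Σy² − (Σy)²/n = 151 − 140.166667 = 10.833333
b = Sxy/Sxx = 307.133333/14729.953333 = 0.020851
SSE = Syy − b·Sxy = 10.833333 − 0.020851·307.133333 = 4.429315

4.429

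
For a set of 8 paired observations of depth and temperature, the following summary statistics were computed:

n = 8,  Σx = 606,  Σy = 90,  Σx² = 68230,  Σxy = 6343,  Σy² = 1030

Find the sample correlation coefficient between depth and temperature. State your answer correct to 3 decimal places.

Sxx = Σx² − (Σx)²/n = 68230 − 45904.5 = 22325.5
Sxy = Σxy − (Σx)(Σy)/n = 6343 − 6817.5 = -474.5
Syy = Σy² − (Σy)²/n = 1030 − 1012.5 = 17.5
r = Sxy/√(Sxx·Syy) = -474.5/√(390696.25) = -474.5/625.056997 = -0.759131

-0.759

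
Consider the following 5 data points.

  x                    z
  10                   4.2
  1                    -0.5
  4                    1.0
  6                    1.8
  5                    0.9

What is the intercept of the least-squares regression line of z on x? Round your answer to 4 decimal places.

n = 5, Σx = 26, Σy = 7.4, Σxy = 60.8, Σx² = 178
Sxx = Σx² − (Σx)²/n = 178 − 135.2 = 42.8
Sxy = Σxy − (Σx)(Σy)/n = 60.8 − 38.48 = 22.32
b = Sxy/Sxx = 22.32/42.8 = 0.521495
a = ȳ − b·x̄ = 1.48 − 0.521495·5.2 = -1.231776

-1.2318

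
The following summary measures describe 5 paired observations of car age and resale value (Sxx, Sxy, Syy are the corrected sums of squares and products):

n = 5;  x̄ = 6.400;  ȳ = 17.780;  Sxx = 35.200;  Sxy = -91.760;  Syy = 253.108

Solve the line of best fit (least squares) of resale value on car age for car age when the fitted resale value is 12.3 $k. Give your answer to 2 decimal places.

8.50

b = Sxy/Sxx = -91.76/35.2 = -2.606818
a = ȳ − b·x̄ = 17.78 − (-2.606818)·6.4 = 34.463636
Set a + b·x = 12.3: x = (12.3 − 34.463636) / (-2.606818) = 8.502180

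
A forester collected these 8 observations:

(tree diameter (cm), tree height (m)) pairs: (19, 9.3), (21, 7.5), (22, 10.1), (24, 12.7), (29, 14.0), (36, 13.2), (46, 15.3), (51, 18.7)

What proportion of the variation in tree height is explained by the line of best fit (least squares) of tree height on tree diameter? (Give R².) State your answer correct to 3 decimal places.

0.818

n = 8, Σx = 248, Σy = 100.8, Σxy = 3399.9, Σx² = 8716, Σy² = 1360.06
Sxx = Σx² − (Σx)²/n = 8716 − 7688 = 1028
Sxy = Σxy − (Σx)(Σy)/n = 3399.9 − 3124.8 = 275.1
Syy = Σy² − (Σy)²/n = 1360.06 − 1270.08 = 89.98
R² = Sxy²/(Sxx·Syy) = (275.1)²/(1028·89.98) = 0.818167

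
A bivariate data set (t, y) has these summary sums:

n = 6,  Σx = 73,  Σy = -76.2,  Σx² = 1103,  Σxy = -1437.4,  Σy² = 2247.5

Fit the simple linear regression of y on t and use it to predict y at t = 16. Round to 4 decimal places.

-21.8054

Sxx = Σx² − (Σx)²/n = 1103 − 888.166667 = 214.833333
Sxy = Σxy − (Σx)(Σy)/n = -1437.4 − (-927.1) = -510.3
b = Sxy/Sxx = -510.3/214.833333 = -2.375330
a = ȳ − b·x̄ = -12.7 − (-2.375330)·12.166667 = 16.199845
ŷ(16) = a + b·16 = 16.199845 + (-2.375330)·16 = -21.805431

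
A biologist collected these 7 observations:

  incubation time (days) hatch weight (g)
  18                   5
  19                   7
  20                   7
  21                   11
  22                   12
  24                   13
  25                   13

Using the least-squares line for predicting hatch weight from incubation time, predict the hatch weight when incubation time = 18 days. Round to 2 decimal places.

n = 7, Σx = 149, Σy = 68, Σxy = 1495, Σx² = 3211
Sxx = Σx² − (Σx)²/n = 3211 − 3171.571429 = 39.428571
Sxy = Σxy − (Σx)(Σy)/n = 1495 − 1447.428571 = 47.571429
b = Sxy/Sxx = 47.571429/39.428571 = 1.206522
a = ȳ − b·x̄ = 9.714286 − 1.206522·21.285714 = -15.967391
ŷ(18) = a + b·18 = -15.967391 + 1.206522·18 = 5.75

5.75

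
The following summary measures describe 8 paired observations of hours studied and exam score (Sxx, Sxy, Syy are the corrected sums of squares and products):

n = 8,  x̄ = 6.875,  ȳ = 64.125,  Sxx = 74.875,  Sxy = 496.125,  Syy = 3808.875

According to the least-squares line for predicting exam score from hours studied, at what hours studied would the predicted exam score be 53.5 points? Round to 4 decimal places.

b = Sxy/Sxx = 496.125/74.875 = 6.626043
a = ȳ − b·x̄ = 64.125 − 6.626043·6.875 = 18.570952
Set a + b·x = 53.5: x = (53.5 − 18.570952) / 6.626043 = 5.271479

5.2715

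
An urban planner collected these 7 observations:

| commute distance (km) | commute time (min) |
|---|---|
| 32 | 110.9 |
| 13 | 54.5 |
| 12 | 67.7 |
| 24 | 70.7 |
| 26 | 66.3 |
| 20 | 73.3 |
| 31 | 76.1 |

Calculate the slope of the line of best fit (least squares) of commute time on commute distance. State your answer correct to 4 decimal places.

1.5364

n = 7, Σx = 158, Σy = 519.5, Σxy = 12315.4, Σx² = 3950
Sxx = Σx² − (Σx)²/n = 3950 − 3566.285714 = 383.714286
Sxy = Σxy − (Σx)(Σy)/n = 12315.4 − 11725.857143 = 589.542857
b = Sxy/Sxx = 589.542857/383.714286 = 1.536411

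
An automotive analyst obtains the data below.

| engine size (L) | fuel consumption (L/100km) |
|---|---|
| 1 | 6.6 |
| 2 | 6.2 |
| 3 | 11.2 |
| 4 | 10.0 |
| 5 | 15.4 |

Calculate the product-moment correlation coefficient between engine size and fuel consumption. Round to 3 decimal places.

0.900

n = 5, Σx = 15, Σy = 49.4, Σxy = 169.6, Σx² = 55, Σy² = 544.6
Sxx = Σx² − (Σx)²/n = 55 − 45 = 10
Sxy = Σxy − (Σx)(Σy)/n = 169.6 − 148.2 = 21.4
Syy = Σy² − (Σy)²/n = 544.6 − 488.072 = 56.528
r = Sxy/√(Sxx·Syy) = 21.4/√(565.28) = 21.4/23.775618 = 0.900082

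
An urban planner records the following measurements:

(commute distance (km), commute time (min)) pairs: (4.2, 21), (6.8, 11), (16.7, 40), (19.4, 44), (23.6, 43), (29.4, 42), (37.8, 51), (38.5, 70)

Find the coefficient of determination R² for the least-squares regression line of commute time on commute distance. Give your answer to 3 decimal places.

0.811

n = 8, Σx = 176.4, Σy = 322, Σxy = 8557, Σx² = 5051.54, Σy² = 15212
Sxx = Σx² − (Σx)²/n = 5051.54 − 3889.62 = 1161.92
Sxy = Σxy − (Σx)(Σy)/n = 8557 − 7100.1 = 1456.9
Syy = Σy² − (Σy)²/n = 15212 − 12960.5 = 2251.5
R² = Sxy²/(Sxx·Syy) = (1456.9)²/(1161.92·2251.5) = 0.811356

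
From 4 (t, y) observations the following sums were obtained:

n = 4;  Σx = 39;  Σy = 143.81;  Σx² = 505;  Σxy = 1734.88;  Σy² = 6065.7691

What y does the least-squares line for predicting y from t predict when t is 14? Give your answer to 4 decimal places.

47.2881

Sxx = Σx² − (Σx)²/n = 505 − 380.25 = 124.75
Sxy = Σxy − (Σx)(Σy)/n = 1734.88 − 1402.1475 = 332.7325
b = Sxy/Sxx = 332.7325/124.75 = 2.667194
a = ȳ − b·x̄ = 35.9525 − 2.667194·9.75 = 9.947355
ŷ(14) = a + b·14 = 9.947355 + 2.667194·14 = 47.288076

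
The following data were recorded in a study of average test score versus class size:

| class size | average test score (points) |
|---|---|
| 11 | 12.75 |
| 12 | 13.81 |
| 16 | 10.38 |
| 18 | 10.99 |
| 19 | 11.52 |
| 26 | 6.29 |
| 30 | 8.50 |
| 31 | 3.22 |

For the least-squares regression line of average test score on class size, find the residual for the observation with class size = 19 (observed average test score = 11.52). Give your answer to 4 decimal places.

n = 8, Σx = 163, Σy = 77.46, Σxy = 1407.11, Σx² = 3743
Sxx = Σx² − (Σx)²/n = 3743 − 3321.125 = 421.875
Sxy = Σxy − (Σx)(Σy)/n = 1407.11 − 1578.2475 = -171.1375
b = Sxy/Sxx = -171.1375/421.875 = -0.405659
a = ȳ − b·x̄ = 9.6825 − (-0.405659)·20.375 = 17.947807
ŷ(19) = 17.947807 + (-0.405659)·19 = 10.240281
residual = y − ŷ = 11.52 − 10.240281 = 1.279719

1.2797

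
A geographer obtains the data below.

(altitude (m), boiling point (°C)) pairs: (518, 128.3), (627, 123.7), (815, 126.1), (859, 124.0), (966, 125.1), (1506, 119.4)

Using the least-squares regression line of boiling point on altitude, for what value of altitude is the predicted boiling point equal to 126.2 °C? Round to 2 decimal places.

n = 6, Σx = 5291, Σy = 746.6, Σxy = 653969.8, Σx² = 5264751
Sxx = Σx² − (Σx)²/n = 5264751 − 4665780.166667 = 598970.833333
Sxy = Σxy − (Σx)(Σy)/n = 653969.8 − 658376.766667 = -4406.966667
b = Sxy/Sxx = -4406.966667/598970.833333 = -0.007358
a = ȳ − b·x̄ = 124.433333 − (-0.007358)·881.833333 = 130.921479
Set a + b·x = 126.2: x = (126.2 − 130.921479) / (-0.007358) = 641.717652

641.72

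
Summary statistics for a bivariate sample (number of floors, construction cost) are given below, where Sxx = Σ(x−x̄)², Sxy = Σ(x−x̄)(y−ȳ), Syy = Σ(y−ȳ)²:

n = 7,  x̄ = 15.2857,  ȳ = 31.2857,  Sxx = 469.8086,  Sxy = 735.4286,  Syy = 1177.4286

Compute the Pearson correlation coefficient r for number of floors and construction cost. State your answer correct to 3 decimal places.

r = Sxy/√(Sxx·Syy) = 735.4286/√(553166.082166) = 735.4286/743.751358 = 0.988810

0.989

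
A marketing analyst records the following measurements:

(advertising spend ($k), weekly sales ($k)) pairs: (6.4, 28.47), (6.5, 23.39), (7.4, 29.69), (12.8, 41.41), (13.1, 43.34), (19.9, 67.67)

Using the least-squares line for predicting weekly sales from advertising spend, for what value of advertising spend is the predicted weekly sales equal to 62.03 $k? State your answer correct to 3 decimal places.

n = 6, Σx = 66.1, Σy = 233.97, Σxy = 2998.384, Σx² = 869.43
Sxx = Σx² − (Σx)²/n = 869.43 − 728.201667 = 141.228333
Sxy = Σxy − (Σx)(Σy)/n = 2998.384 − 2577.5695 = 420.8145
b = Sxy/Sxx = 420.8145/141.228333 = 2.979675
a = ȳ − b·x̄ = 38.995 − 2.979675·11.016667 = 6.168916
Set a + b·x = 62.03: x = (62.03 − 6.168916) / 2.979675 = 18.747376

18.747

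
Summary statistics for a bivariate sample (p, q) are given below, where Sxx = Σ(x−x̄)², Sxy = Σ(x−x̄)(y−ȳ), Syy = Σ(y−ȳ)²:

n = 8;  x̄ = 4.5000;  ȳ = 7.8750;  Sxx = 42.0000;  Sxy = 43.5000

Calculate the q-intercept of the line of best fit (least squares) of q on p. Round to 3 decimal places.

b = Sxy/Sxx = 43.5/42 = 1.035714
a = ȳ − b·x̄ = 7.875 − 1.035714·4.5 = 3.214286

3.214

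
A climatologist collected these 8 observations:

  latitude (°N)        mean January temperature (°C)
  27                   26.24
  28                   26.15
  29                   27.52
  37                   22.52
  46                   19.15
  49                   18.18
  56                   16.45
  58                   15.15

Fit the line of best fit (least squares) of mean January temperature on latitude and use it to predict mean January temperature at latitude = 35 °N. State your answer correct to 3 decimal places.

n = 8, Σx = 330, Σy = 171.36, Σxy = 6643.62, Σx² = 14740
Sxx = Σx² − (Σx)²/n = 14740 − 13612.5 = 1127.5
Sxy = Σxy − (Σx)(Σy)/n = 6643.62 − 7068.6 = -424.98
b = Sxy/Sxx = -424.98/1127.5 = -0.376922
a = ȳ − b·x̄ = 21.42 − (-0.376922)·41.25 = 36.968049
ŷ(35) = a + b·35 = 36.968049 + (-0.376922)·35 = 23.775765

23.776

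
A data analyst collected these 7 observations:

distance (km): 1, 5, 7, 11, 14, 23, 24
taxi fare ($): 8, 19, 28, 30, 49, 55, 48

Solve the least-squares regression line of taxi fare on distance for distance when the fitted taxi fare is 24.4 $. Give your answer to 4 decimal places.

6.9959

n = 7, Σx = 85, Σy = 237, Σxy = 3732, Σx² = 1497
Sxx = Σx² − (Σx)²/n = 1497 − 1032.142857 = 464.857143
Sxy = Σxy − (Σx)(Σy)/n = 3732 − 2877.857143 = 854.142857
b = Sxy/Sxx = 854.142857/464.857143 = 1.837431
a = ȳ − b·x̄ = 33.857143 − 1.837431·12.142857 = 11.545482
Set a + b·x = 24.4: x = (24.4 − 11.545482) / 1.837431 = 6.995919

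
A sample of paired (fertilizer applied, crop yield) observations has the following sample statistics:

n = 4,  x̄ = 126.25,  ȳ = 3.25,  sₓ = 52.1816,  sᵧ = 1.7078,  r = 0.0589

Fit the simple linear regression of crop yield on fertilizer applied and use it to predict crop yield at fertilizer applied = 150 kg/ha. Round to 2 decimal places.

3.30

b = r · sᵧ/sₓ = 0.0589 · 1.7078/52.1816 = 0.001928
a = ȳ − b·x̄ = 3.25 − 0.001928·126.25 = 3.006630
ŷ(150) = a + b·150 = 3.006630 + 0.001928·150 = 3.295782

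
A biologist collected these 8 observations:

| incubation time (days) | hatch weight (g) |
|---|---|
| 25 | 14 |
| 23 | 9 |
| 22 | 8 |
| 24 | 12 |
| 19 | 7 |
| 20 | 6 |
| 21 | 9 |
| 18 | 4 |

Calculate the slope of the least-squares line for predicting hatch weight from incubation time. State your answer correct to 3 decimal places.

n = 8, Σx = 172, Σy = 69, Σxy = 1535, Σx² = 3740
Sxx = Σx² − (Σx)²/n = 3740 − 3698 = 42
Sxy = Σxy − (Σx)(Σy)/n = 1535 − 1483.5 = 51.5
b = Sxy/Sxx = 51.5/42 = 1.226190

1.226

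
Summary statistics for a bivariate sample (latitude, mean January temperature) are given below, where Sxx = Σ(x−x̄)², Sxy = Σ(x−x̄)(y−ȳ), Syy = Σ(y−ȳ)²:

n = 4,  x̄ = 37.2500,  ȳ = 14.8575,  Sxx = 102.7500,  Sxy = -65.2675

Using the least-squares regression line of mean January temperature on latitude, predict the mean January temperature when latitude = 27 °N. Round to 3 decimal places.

b = Sxy/Sxx = -65.2675/102.75 = -0.635207
a = ȳ − b·x̄ = 14.8575 − (-0.635207)·37.25 = 38.518954
ŷ(27) = a + b·27 = 38.518954 + (-0.635207)·27 = 21.368370

21.368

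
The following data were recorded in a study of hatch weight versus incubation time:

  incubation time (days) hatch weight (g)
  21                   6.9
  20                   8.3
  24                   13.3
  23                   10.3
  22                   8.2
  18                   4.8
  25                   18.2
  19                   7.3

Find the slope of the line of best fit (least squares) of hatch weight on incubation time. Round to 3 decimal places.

1.561

n = 8, Σx = 172, Σy = 77.3, Σxy = 1727.5, Σx² = 3740
Sxx = Σx² − (Σx)²/n = 3740 − 3698 = 42
Sxy = Σxy − (Σx)(Σy)/n = 1727.5 − 1661.95 = 65.55
b = Sxy/Sxx = 65.55/42 = 1.560714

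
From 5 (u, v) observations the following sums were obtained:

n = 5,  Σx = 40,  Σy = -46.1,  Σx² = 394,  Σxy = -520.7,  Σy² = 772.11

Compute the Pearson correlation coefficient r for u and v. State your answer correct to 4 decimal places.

Sxx = Σx² − (Σx)²/n = 394 − 320 = 74
Sxy = Σxy − (Σx)(Σy)/n = -520.7 − (-368.8) = -151.9
Syy = Σy² − (Σy)²/n = 772.11 − 425.042 = 347.068
r = Sxy/√(Sxx·Syy) = -151.9/√(25683.032) = -151.9/160.259265 = -0.947839

-0.9478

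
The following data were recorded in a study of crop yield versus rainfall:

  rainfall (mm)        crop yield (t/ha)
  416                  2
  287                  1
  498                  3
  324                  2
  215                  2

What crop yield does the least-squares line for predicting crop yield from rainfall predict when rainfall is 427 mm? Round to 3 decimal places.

2.339

n = 5, Σx = 1740, Σy = 10, Σxy = 3691, Σx² = 654630
Sxx = Σx² − (Σx)²/n = 654630 − 605520 = 49110
Sxy = Σxy − (Σx)(Σy)/n = 3691 − 3480 = 211
b = Sxy/Sxx = 211/49110 = 0.004296
a = ȳ − b·x̄ = 2 − 0.004296·348 = 0.504826
ŷ(427) = a + b·427 = 0.504826 + 0.004296·427 = 2.339422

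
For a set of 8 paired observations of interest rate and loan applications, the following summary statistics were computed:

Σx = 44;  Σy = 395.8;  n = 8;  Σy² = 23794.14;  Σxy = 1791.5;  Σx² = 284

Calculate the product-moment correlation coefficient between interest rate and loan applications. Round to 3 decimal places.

Sxx = Σx² − (Σx)²/n = 284 − 242 = 42
Sxy = Σxy − (Σx)(Σy)/n = 1791.5 − 2176.9 = -385.4
Syy = Σy² − (Σy)²/n = 23794.14 − 19582.205 = 4211.935
r = Sxy/√(Sxx·Syy) = -385.4/√(176901.27) = -385.4/420.596327 = -0.916318

-0.916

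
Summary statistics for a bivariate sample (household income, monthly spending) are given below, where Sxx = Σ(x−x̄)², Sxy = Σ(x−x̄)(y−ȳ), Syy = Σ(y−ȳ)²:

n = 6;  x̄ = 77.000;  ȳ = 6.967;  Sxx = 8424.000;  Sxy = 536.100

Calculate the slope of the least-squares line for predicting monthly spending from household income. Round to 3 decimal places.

b = Sxy/Sxx = 536.1/8424 = 0.063640

0.064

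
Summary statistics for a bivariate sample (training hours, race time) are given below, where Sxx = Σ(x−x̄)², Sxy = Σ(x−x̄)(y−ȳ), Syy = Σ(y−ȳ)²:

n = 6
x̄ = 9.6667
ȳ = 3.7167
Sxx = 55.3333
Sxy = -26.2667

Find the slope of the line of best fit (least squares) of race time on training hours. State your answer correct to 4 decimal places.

-0.4747

b = Sxy/Sxx = -26.2667/55.3333 = -0.474700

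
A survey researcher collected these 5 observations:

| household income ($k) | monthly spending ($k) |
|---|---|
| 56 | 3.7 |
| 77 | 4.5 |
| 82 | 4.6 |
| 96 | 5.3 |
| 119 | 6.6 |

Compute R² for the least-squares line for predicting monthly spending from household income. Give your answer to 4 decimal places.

n = 5, Σx = 430, Σy = 24.7, Σxy = 2225.1, Σx² = 39166, Σy² = 126.75
Sxx = Σx² − (Σx)²/n = 39166 − 36980 = 2186
Sxy = Σxy − (Σx)(Σy)/n = 2225.1 − 2124.2 = 100.9
Syy = Σy² − (Σy)²/n = 126.75 − 122.018 = 4.732
R² = Sxy²/(Sxx·Syy) = (100.9)²/(2186·4.732) = 0.984209

0.9842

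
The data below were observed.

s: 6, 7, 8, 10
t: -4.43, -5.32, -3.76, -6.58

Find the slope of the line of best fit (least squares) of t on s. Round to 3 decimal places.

-0.457

n = 4, Σx = 31, Σy = -20.09, Σxy = -159.7, Σx² = 249
Sxx = Σx² − (Σx)²/n = 249 − 240.25 = 8.75
Sxy = Σxy − (Σx)(Σy)/n = -159.7 − (-155.6975) = -4.0025
b = Sxy/Sxx = -4.0025/8.75 = -0.457429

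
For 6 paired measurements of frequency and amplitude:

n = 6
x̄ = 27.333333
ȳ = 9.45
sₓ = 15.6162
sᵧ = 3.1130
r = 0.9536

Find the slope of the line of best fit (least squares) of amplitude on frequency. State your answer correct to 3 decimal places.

0.190

b = r · sᵧ/sₓ = 0.9536 · 3.113/15.6162 = 0.190095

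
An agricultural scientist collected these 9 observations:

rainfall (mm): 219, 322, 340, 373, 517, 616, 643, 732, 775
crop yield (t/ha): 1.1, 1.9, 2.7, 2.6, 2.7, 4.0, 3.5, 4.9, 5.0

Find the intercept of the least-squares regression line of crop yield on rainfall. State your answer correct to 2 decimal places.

n = 9, Σx = 4537, Σy = 28.4, Σxy = 16312.7, Σx² = 2603017
Sxx = Σx² − (Σx)²/n = 2603017 − 2287152.111111 = 315864.888889
Sxy = Σxy − (Σx)(Σy)/n = 16312.7 − 14316.755556 = 1995.944444
b = Sxy/Sxx = 1995.944444/315864.888889 = 0.006319
a = ȳ − b·x̄ = 3.155556 − 0.006319·504.111111 = -0.029913

-0.03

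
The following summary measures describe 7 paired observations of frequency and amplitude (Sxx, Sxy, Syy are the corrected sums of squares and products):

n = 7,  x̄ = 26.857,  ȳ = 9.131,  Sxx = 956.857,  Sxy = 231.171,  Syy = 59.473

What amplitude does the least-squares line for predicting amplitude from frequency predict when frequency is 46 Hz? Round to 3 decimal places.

b = Sxy/Sxx = 231.171/956.857 = 0.241594
a = ȳ − b·x̄ = 9.131 − 0.241594·26.857 = 2.642507
ŷ(46) = a + b·46 = 2.642507 + 0.241594·46 = 13.755836

13.756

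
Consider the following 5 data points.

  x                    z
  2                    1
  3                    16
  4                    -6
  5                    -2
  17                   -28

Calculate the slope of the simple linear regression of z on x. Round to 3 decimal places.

n = 5, Σx = 31, Σy = -19, Σxy = -460, Σx² = 343
Sxx = Σx² − (Σx)²/n = 343 − 192.2 = 150.8
Sxy = Σxy − (Σx)(Σy)/n = -460 − (-117.8) = -342.2
b = Sxy/Sxx = -342.2/150.8 = -2.269231

-2.269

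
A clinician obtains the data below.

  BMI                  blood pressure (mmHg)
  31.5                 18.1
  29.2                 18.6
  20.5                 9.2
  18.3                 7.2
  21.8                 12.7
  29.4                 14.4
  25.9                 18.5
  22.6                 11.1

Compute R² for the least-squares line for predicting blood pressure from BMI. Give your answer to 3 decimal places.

n = 8, Σx = 199.2, Σy = 109.8, Σxy = 2863.86, Σx² = 5121.2, Σy² = 1644.16
Sxx = Σx² − (Σx)²/n = 5121.2 − 4960.08 = 161.12
Sxy = Σxy − (Σx)(Σy)/n = 2863.86 − 2734.02 = 129.84
Syy = Σy² − (Σy)²/n = 1644.16 − 1507.005 = 137.155
R² = Sxy²/(Sxx·Syy) = (129.84)²/(161.12·137.155) = 0.762879

0.763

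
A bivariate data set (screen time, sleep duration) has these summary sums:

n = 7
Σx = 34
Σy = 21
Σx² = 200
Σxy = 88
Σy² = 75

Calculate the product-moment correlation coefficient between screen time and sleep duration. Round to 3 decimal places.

-0.685

Sxx = Σx² − (Σx)²/n = 200 − 165.142857 = 34.857143
Sxy = Σxy − (Σx)(Σy)/n = 88 − 102 = -14
Syy = Σy² − (Σy)²/n = 75 − 63 = 12
r = Sxy/√(Sxx·Syy) = -14/√(418.285714) = -14/20.452034 = -0.684528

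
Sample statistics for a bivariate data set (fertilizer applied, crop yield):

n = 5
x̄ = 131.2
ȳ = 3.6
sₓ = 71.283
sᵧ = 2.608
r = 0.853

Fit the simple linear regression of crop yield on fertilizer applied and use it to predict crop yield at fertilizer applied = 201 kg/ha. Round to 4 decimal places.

5.7783

b = r · sᵧ/sₓ = 0.853 · 2.608/71.283 = 0.031208
a = ȳ − b·x̄ = 3.6 − 0.031208·131.2 = -0.494534
ŷ(201) = a + b·201 = -0.494534 + 0.031208·201 = 5.778342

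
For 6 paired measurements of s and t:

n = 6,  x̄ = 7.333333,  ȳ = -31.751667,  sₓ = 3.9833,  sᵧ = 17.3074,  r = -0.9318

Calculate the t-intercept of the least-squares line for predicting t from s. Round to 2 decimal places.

-2.06

b = r · sᵧ/sₓ = -0.9318 · 17.3074/3.9833 = -4.048662
a = ȳ − b·x̄ = -31.751667 − (-4.048662)·7.333333 = -2.061480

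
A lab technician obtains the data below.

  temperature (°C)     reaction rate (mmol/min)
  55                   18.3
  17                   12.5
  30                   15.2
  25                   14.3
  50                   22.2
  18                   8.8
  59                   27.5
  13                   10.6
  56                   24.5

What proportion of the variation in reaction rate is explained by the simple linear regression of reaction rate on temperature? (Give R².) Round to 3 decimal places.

n = 9, Σx = 323, Σy = 153.9, Σxy = 6433.2, Σx² = 14449, Σy² = 2965.81
Sxx = Σx² − (Σx)²/n = 14449 − 11592.111111 = 2856.888889
Sxy = Σxy − (Σx)(Σy)/n = 6433.2 − 5523.3 = 909.9
Syy = Σy² − (Σy)²/n = 2965.81 − 2631.69 = 334.12
R² = Sxy²/(Sxx·Syy) = (909.9)²/(2856.888889·334.12) = 0.867344

0.867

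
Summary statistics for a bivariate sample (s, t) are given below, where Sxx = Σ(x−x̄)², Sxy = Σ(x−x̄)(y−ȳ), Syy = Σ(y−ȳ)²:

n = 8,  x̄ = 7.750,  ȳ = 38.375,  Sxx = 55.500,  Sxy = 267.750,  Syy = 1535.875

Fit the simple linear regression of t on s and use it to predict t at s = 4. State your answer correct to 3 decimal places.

20.284

b = Sxy/Sxx = 267.75/55.5 = 4.824324
a = ȳ − b·x̄ = 38.375 − 4.824324·7.75 = 0.986486
ŷ(4) = a + b·4 = 0.986486 + 4.824324·4 = 20.283784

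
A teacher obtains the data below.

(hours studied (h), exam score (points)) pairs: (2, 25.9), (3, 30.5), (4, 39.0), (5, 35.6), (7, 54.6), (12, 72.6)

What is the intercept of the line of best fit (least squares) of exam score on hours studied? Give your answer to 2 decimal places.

16.95

n = 6, Σx = 33, Σy = 258.2, Σxy = 1730.7, Σx² = 247
Sxx = Σx² − (Σx)²/n = 247 − 181.5 = 65.5
Sxy = Σxy − (Σx)(Σy)/n = 1730.7 − 1420.1 = 310.6
b = Sxy/Sxx = 310.6/65.5 = 4.741985
a = ȳ − b·x̄ = 43.033333 − 4.741985·5.5 = 16.952417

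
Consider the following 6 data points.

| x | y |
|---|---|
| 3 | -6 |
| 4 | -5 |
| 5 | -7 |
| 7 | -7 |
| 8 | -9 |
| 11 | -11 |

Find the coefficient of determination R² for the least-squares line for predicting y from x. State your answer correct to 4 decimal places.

0.8838

n = 6, Σx = 38, Σy = -45, Σxy = -315, Σx² = 284, Σy² = 361
Sxx = Σx² − (Σx)²/n = 284 − 240.666667 = 43.333333
Sxy = Σxy − (Σx)(Σy)/n = -315 − (-285) = -30
Syy = Σy² − (Σy)²/n = 361 − 337.5 = 23.5
R² = Sxy²/(Sxx·Syy) = (-30)²/(43.333333·23.5) = 0.883797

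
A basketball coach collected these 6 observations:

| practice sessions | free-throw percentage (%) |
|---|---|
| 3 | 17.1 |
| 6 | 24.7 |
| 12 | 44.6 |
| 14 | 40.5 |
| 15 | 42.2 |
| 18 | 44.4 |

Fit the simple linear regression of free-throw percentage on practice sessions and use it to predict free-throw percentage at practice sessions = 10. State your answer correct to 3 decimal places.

n = 6, Σx = 68, Σy = 213.5, Σxy = 2733.9, Σx² = 934
Sxx = Σx² − (Σx)²/n = 934 − 770.666667 = 163.333333
Sxy = Σxy − (Σx)(Σy)/n = 2733.9 − 2419.666667 = 314.233333
b = Sxy/Sxx = 314.233333/163.333333 = 1.923878
a = ȳ − b·x̄ = 35.583333 − 1.923878·11.333333 = 13.779388
ŷ(10) = a + b·10 = 13.779388 + 1.923878·10 = 33.018163

33.018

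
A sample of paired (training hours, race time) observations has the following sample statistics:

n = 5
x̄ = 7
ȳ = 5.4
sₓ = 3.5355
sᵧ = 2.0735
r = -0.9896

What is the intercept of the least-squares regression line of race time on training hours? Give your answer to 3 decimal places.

b = r · sᵧ/sₓ = -0.9896 · 2.0735/3.5355 = -0.580381
a = ȳ − b·x̄ = 5.4 − (-0.580381)·7 = 9.462664

9.463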